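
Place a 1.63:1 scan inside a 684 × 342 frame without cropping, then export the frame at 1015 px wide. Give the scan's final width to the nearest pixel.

827 px

At 684×342 the scan is height-limited, so width = 342 × 1.630 ≈ 557.46 px.
The frame scales by 1015/684 = 1.4839; 557.46 × 1.4839 ≈ 827.23 px.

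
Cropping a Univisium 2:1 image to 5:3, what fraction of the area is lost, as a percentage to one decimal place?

16.7%

5:3 is narrower than Univisium 2:1, so the crop keeps the full height and trims the width.
Fraction kept = (1.667)/(2.000) ≈ 83.33%, so 16.67% is lost.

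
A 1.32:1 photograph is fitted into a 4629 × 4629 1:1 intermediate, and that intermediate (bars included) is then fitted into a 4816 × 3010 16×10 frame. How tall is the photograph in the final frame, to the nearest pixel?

Inside the 4629×4629 canvas the photograph is width-limited at 4629.00 × 3506.82.
Second fit — the 1:1 canvas into 4816×3010 spans the height: 3010.00 × 3010.00 (×0.6502 from 4629×4629).
Applying the same ×0.6502: 3506.82 → 2280.30.

2280 px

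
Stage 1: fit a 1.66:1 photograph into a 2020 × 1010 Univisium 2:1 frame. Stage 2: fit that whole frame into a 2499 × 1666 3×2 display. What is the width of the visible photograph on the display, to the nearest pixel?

First fit — 1.66:1 into 2020×1010 spans the height: 1676.60 × 1010.00.
Second fit — the Univisium 2:1 canvas into 2499×1666 spans the width: 2499.00 × 1249.50 (×1.2371 from 2020×1010).
So the photograph's width is 1676.60 × 1.2371 ≈ 2074.17.

2074 px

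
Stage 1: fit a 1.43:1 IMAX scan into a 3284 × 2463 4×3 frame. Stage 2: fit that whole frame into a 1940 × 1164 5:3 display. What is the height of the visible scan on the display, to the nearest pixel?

1085 px

First fit — 1.43:1 IMAX into 3284×2463 spans the width: 3284.00 × 2296.50.
Second fit — the 4×3 canvas into 1940×1164 spans the height: 1552.00 × 1164.00 (×0.4726 from 3284×2463).
So the scan's height is 2296.50 × 0.4726 ≈ 1085.31.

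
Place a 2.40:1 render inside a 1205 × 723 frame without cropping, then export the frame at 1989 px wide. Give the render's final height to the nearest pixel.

829 px

In the 1205×723 frame the render fills the width: height = 1205 / 2.400 ≈ 502.08 px.
Resizing to 1989 px wide multiplies everything by 1.6506: 502.08 → 828.75 px.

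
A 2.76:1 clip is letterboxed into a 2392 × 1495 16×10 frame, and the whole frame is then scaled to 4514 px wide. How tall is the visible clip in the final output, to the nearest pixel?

1636 px

Fitted into 2392×1495, the clip spans the width; its height is 2392 / 2.760 ≈ 866.67 px.
The frame scales by 4514/2392 = 1.8871; 866.67 × 1.8871 ≈ 1635.51 px.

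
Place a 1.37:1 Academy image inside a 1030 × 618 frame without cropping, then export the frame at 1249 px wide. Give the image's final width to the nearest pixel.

In the 1030×618 frame the image fills the height: width = 618 × 1.370 ≈ 846.66 px.
Scaling 1030 → 1249 is ×1.2126, so the width becomes 846.66 × 1.2126 ≈ 1026.68 px.

1027 px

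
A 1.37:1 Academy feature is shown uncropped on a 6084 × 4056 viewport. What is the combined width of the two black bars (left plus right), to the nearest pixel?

527 px

1.37:1 Academy is narrower than 3:2, so it spans the full height.
Content width = 4056 × 1.370 ≈ 5556.72 px.
Leftover width: 6084 − 5556.72 = 527.28 px.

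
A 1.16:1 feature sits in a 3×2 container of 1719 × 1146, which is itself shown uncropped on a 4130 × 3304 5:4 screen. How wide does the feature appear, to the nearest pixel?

1.16:1 in 1719×1146: fills the height, so the feature is 1329.36 × 1146.00.
The 3×2 canvas is width-limited in 4130×3304, giving 4130.00 × 2753.33; scale factor 2.4026.
The feature scales with it: width 1329.36 × 2.4026 ≈ 3193.87.

3194 px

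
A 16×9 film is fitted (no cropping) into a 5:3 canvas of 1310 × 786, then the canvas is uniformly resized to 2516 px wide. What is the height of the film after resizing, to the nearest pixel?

Fitted into 1310×786, the film spans the width; its height is 1310 × 9/16 ≈ 736.88 px.
Resizing to 2516 px wide multiplies everything by 1.9206: 736.88 → 1415.25 px.

1415 px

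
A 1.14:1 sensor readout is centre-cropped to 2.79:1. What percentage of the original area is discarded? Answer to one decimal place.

Going from 1.14:1 to 2.79:1 means cutting height while keeping width.
Area ratio = (1.140)/(2.790) = 40.86%; the remaining 59.14% is cropped out.

59.1%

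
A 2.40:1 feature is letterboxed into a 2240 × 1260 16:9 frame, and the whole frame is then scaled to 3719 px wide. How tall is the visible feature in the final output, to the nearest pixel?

1550 px

Fitted into 2240×1260, the feature spans the width; its height is 2240 / 2.400 ≈ 933.33 px.
Scaling 2240 → 3719 is ×1.6603, so the height becomes 933.33 × 1.6603 ≈ 1549.58 px.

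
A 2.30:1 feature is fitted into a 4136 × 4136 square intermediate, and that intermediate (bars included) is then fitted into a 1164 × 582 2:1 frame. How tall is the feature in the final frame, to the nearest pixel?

Inside the 4136×4136 canvas the feature is width-limited at 4136.00 × 1798.26.
Second fit — the square canvas into 1164×582 spans the height: 582.00 × 582.00 (×0.1407 from 4136×4136).
So the feature's height is 1798.26 × 0.1407 ≈ 253.04.

253 px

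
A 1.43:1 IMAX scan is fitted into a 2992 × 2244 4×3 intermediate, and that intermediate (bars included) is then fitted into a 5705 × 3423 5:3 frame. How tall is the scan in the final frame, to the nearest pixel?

Inside the 2992×2244 canvas the scan is width-limited at 2992.00 × 2092.31.
The 4×3 canvas is height-limited in 5705×3423, giving 4564.00 × 3423.00; scale factor 1.5254.
The scan scales with it: height 2092.31 × 1.5254 ≈ 3191.61.

3192 px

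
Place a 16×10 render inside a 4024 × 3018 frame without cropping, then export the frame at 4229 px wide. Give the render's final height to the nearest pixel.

In the 4024×3018 frame the render fills the width: height = 4024 × 10/16 ≈ 2515.00 px.
The frame scales by 4229/4024 = 1.0509; 2515.00 × 1.0509 ≈ 2643.12 px.

2643 px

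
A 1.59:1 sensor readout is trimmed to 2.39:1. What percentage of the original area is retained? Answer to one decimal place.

66.5%

2.39:1 is wider than 1.59:1, so the crop keeps the full width and trims the height.
(1.590)/(2.390) ≈ 0.665 of the area survives.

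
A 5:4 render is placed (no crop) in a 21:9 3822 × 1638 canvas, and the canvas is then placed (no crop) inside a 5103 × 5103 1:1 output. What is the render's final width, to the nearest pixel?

First fit — 5:4 into 3822×1638 spans the height: 2047.50 × 1638.00.
The 21:9 canvas is width-limited in 5103×5103, giving 5103.00 × 2187.00; scale factor 1.3352.
The render scales with it: width 2047.50 × 1.3352 ≈ 2733.75.

2734 px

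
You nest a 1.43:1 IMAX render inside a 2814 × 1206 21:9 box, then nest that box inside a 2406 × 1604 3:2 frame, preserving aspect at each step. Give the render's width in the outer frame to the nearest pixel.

Inside the 2814×1206 canvas the render is height-limited at 1724.58 × 1206.00.
The 21:9 canvas is width-limited in 2406×1604, giving 2406.00 × 1031.14; scale factor 0.8550.
Applying the same ×0.8550: 1724.58 → 1474.53.

1475 px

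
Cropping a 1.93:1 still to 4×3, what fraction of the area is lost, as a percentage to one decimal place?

4×3 is narrower than 1.93:1, so the crop keeps the full height and trims the width.
Fraction kept = (1.333)/(1.930) ≈ 69.08%, so 30.92% is lost.

30.9%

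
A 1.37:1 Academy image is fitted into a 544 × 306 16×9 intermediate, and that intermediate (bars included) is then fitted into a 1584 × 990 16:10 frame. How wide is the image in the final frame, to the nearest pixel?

1.37:1 Academy in 544×306: fills the height, so the image is 419.22 × 306.00.
The 16×9 canvas is width-limited in 1584×990, giving 1584.00 × 891.00; scale factor 2.9118.
The image scales with it: width 419.22 × 2.9118 ≈ 1220.67.

1221 px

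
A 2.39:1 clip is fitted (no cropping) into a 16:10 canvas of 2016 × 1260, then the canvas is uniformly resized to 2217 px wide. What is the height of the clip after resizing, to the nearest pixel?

928 px

Fitted into 2016×1260, the clip spans the width; its height is 2016 / 2.390 ≈ 843.51 px.
Scaling 2016 → 2217 is ×1.0997, so the height becomes 843.51 × 1.0997 ≈ 927.62 px.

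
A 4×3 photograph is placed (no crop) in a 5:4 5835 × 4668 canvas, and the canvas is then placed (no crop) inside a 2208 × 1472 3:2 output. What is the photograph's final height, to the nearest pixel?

Inside the 5835×4668 canvas the photograph is width-limited at 5835.00 × 4376.25.
5:4 in 2208×1472: fills the height, so the intermediate becomes 1840.00 × 1472.00 — a scale of ×0.3153.
The photograph scales with it: height 4376.25 × 0.3153 ≈ 1380.00.

1380 px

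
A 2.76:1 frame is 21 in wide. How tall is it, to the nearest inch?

At 2.76:1, 21 / 2.760 ≈ 7.61.

8 in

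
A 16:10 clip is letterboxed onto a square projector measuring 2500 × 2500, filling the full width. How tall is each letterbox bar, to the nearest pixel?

469 px

That makes the image 1562.50 px tall (2500 × 10/16).
Leftover height: 2500 − 1562.50 = 937.50 px → 468.75 each side.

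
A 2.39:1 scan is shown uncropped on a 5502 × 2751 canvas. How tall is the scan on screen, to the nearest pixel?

2302 px

2.39:1 (2.390) > 2:1 (2.000), so the scan fills the width.
The scan is 5502 / 2.390 ≈ 2302.09 px tall.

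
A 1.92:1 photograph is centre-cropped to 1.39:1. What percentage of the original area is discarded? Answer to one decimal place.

1.39:1 is narrower than 1.92:1, so the crop keeps the full height and trims the width.
Fraction kept = (1.390)/(1.920) ≈ 72.40%, so 27.60% is lost.

27.6%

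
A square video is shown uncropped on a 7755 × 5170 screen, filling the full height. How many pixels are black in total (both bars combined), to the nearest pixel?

Content width = 5170 × 1/1 ≈ 5170.0000 px.
Leftover width: 7755 − 5170.0000 = 2585.0000 px.
That's 2585.0000 × 5170 ≈ 13364450 black pixels.

13364450 pixels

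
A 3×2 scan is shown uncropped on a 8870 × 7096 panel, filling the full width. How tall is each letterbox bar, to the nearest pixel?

591 px

The scan is 8870 × 2/3 ≈ 5913.33 px tall.
Black = 7096 − 5913.33 = 1182.67 px, or 591.33 per bar.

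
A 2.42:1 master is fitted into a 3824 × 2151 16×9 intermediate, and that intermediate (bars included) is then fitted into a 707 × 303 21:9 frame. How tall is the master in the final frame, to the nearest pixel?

2.42:1 in 3824×2151: fills the width, so the master is 3824.00 × 1580.17.
Second fit — the 16×9 canvas into 707×303 spans the height: 538.67 × 303.00 (×0.1409 from 3824×2151).
Applying the same ×0.1409: 1580.17 → 222.59.

223 px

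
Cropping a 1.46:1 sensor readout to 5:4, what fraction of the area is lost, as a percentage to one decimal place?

14.4%

The height stays; only width is cut (since 5:4 is narrower than 1.46:1).
Area ratio = (1.250)/(1.460) = 85.62%; the remaining 14.38% is cropped out.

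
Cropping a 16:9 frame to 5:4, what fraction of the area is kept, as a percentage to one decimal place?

Going from 16:9 to 5:4 means cutting width while keeping height.
Area ratio = (1.250)/(1.778) = 70.31% retained.

70.3%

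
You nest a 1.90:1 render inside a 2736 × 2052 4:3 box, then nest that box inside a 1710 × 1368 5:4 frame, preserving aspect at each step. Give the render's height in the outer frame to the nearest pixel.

First fit — 1.90:1 into 2736×2052 spans the width: 2736.00 × 1440.00.
The 4:3 canvas is width-limited in 1710×1368, giving 1710.00 × 1282.50; scale factor 0.6250.
Applying the same ×0.6250: 1440.00 → 900.00.

900 px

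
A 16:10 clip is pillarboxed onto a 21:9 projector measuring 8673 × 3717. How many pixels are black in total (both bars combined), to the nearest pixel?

16:10 is narrower than 21:9, so it spans the full height.
Content width = 3717 × 16/10 ≈ 5947.2000 px.
Black = 8673 − 5947.2000 = 2725.8000 px.
Bar area = 2725.8000 × 3717 ≈ 10131799 px.

10131799 pixels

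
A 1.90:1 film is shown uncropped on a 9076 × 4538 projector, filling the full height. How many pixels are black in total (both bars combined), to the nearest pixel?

2059344 pixels

That makes the image 8622.2000 px wide (4538 × 1.900).
Leftover width: 9076 − 8622.2000 = 453.8000 px.
Bar area = 453.8000 × 4538 ≈ 2059344 px.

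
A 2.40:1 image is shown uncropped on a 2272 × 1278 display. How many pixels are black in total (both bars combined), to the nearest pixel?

Since 2.400 > 1.778, the image is width-limited.
The image is 2272 / 2.400 ≈ 946.6667 px tall.
Leftover height: 1278 − 946.6667 = 331.3333 px.
Bar area = 331.3333 × 2272 ≈ 752789 px.

752789 pixels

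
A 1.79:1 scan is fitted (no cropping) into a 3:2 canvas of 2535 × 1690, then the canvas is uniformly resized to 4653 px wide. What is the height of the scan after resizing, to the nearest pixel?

At 2535×1690 the scan is width-limited, so height = 2535 / 1.790 ≈ 1416.20 px.
Resizing to 4653 px wide multiplies everything by 1.8355: 1416.20 → 2599.44 px.

2599 px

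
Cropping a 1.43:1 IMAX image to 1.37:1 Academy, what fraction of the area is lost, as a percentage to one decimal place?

4.2%

Going from 1.43:1 IMAX to 1.37:1 Academy means cutting width while keeping height.
(1.370)/(1.430) ≈ 0.958 of the area survives, leaving 4.20% discarded.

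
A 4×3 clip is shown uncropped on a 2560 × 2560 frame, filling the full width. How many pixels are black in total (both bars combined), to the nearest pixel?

That makes the image 1920.0000 px tall (2560 × 3/4).
Black = 2560 − 1920.0000 = 640.0000 px.
Bar area = 640.0000 × 2560 ≈ 1638400 px.

1638400 pixels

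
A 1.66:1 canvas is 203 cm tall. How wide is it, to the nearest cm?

337 cm

At 1.66:1, 203 × 1.660 ≈ 336.98.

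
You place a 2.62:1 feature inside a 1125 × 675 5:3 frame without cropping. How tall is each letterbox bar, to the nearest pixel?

2.62:1 is wider than 5:3, so it spans the full width.
That makes the image 429.39 px tall (1125 / 2.620).
Leftover height: 675 − 429.39 = 245.61 px → 122.81 each side.

123 px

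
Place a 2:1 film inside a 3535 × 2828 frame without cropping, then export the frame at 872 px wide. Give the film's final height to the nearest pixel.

436 px

In the 3535×2828 frame the film fills the width: height = 3535 × 1/2 ≈ 1767.50 px.
Resizing to 872 px wide multiplies everything by 0.2467: 1767.50 → 436.00 px.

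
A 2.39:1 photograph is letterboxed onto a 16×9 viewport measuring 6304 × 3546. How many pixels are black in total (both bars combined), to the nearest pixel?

5726195 pixels

2.39:1 is wider than 16×9, so it spans the full width.
That makes the image 2637.6569 px tall (6304 / 2.390).
3546 − 2637.6569 = 908.3431 px of bars.
That's 908.3431 × 6304 ≈ 5726195 black pixels.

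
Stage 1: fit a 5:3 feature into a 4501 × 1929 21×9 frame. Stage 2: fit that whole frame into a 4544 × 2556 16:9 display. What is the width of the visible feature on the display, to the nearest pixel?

3246 px

5:3 in 4501×1929: fills the height, so the feature is 3215.00 × 1929.00.
Second fit — the 21×9 canvas into 4544×2556 spans the width: 4544.00 × 1947.43 (×1.0096 from 4501×1929).
The feature scales with it: width 3215.00 × 1.0096 ≈ 3245.71.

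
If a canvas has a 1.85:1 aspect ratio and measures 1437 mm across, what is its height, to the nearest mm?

At 1.85:1, 1437 / 1.850 ≈ 776.76.

777 mm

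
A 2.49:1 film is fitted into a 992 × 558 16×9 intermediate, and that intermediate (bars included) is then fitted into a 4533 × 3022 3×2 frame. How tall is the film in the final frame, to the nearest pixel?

First fit — 2.49:1 into 992×558 spans the width: 992.00 × 398.39.
16×9 in 4533×3022: fills the width, so the intermediate becomes 4533.00 × 2549.81 — a scale of ×4.5696.
So the film's height is 398.39 × 4.5696 ≈ 1820.48.

1820 px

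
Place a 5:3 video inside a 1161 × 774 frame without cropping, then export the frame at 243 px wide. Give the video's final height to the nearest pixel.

Fitted into 1161×774, the video spans the width; its height is 1161 × 3/5 ≈ 696.60 px.
The frame scales by 243/1161 = 0.2093; 696.60 × 0.2093 ≈ 145.80 px.

146 px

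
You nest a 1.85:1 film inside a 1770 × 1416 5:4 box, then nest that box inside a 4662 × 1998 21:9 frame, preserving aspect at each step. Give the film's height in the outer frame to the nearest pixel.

1.85:1 in 1770×1416: fills the width, so the film is 1770.00 × 956.76.
5:4 in 4662×1998: fills the height, so the intermediate becomes 2497.50 × 1998.00 — a scale of ×1.4110.
So the film's height is 956.76 × 1.4110 ≈ 1350.00.

1350 px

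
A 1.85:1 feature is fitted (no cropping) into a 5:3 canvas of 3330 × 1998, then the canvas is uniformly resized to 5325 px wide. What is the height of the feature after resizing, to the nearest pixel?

In the 3330×1998 frame the feature fills the width: height = 3330 / 1.850 ≈ 1800.00 px.
Resizing to 5325 px wide multiplies everything by 1.5991: 1800.00 → 2878.38 px.

2878 px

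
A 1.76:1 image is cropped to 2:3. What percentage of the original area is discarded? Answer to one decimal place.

62.1%

2:3 is narrower than 1.76:1, so the crop keeps the full height and trims the width.
Fraction kept = (0.667)/(1.760) ≈ 37.88%, so 62.12% is lost.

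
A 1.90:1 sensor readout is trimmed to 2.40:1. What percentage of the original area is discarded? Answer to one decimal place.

20.8%

Going from 1.90:1 to 2.40:1 means cutting height while keeping width.
Area ratio = (1.900)/(2.400) = 79.17%; the remaining 20.83% is cropped out.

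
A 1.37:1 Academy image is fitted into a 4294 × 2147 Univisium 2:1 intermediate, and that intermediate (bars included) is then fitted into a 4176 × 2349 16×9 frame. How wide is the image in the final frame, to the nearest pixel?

Inside the 4294×2147 canvas the image is height-limited at 2941.39 × 2147.00.
Second fit — the Univisium 2:1 canvas into 4176×2349 spans the width: 4176.00 × 2088.00 (×0.9725 from 4294×2147).
Applying the same ×0.9725: 2941.39 → 2860.56.

2861 px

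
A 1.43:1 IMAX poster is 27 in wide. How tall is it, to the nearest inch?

27 / 1.430 = 18.88.

19 in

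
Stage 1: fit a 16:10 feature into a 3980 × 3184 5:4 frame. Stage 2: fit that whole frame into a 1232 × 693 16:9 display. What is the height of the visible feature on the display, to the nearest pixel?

Inside the 3980×3184 canvas the feature is width-limited at 3980.00 × 2487.50.
5:4 in 1232×693: fills the height, so the intermediate becomes 866.25 × 693.00 — a scale of ×0.2177.
Applying the same ×0.2177: 2487.50 → 541.41.

541 px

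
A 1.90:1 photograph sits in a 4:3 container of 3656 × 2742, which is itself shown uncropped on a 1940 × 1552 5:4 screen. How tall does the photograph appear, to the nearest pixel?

1021 px

1.90:1 in 3656×2742: fills the width, so the photograph is 3656.00 × 1924.21.
4:3 in 1940×1552: fills the width, so the intermediate becomes 1940.00 × 1455.00 — a scale of ×0.5306.
So the photograph's height is 1924.21 × 0.5306 ≈ 1021.05.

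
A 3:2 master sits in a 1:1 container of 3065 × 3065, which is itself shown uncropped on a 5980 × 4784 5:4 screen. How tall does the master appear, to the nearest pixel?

3189 px

Inside the 3065×3065 canvas the master is width-limited at 3065.00 × 2043.33.
Second fit — the 1:1 canvas into 5980×4784 spans the height: 4784.00 × 4784.00 (×1.5608 from 3065×3065).
Applying the same ×1.5608: 2043.33 → 3189.33.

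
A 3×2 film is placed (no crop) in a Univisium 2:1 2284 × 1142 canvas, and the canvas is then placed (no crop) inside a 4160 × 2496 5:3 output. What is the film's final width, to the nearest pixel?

3×2 in 2284×1142: fills the height, so the film is 1713.00 × 1142.00.
Second fit — the Univisium 2:1 canvas into 4160×2496 spans the width: 4160.00 × 2080.00 (×1.8214 from 2284×1142).
The film scales with it: width 1713.00 × 1.8214 ≈ 3120.00.

3120 px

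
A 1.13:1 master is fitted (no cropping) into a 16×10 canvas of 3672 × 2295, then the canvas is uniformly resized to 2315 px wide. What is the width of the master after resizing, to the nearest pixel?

Fitted into 3672×2295, the master spans the height; its width is 2295 × 1.130 ≈ 2593.35 px.
Resizing to 2315 px wide multiplies everything by 0.6304: 2593.35 → 1634.97 px.

1635 px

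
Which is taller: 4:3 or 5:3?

4:3 = 1.333 and 5:3 = 1.667; 1.667 > 1.333. The smaller width-to-height ratio is the taller frame.

4:3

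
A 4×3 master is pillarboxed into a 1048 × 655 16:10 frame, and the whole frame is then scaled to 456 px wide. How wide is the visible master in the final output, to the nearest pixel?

380 px

In the 1048×655 frame the master fills the height: width = 655 × 4/3 ≈ 873.33 px.
The frame scales by 456/1048 = 0.4351; 873.33 × 0.4351 ≈ 380.00 px.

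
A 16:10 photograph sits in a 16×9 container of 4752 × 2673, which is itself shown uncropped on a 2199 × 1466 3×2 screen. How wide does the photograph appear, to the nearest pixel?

Inside the 4752×2673 canvas the photograph is height-limited at 4276.80 × 2673.00.
Second fit — the 16×9 canvas into 2199×1466 spans the width: 2199.00 × 1236.94 (×0.4628 from 4752×2673).
The photograph scales with it: width 4276.80 × 0.4628 ≈ 1979.10.

1979 px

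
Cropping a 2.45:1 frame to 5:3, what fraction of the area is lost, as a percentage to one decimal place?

5:3 is narrower than 2.45:1, so the crop keeps the full height and trims the width.
(1.667)/(2.450) ≈ 0.680 of the area survives, leaving 31.97% discarded.

32.0%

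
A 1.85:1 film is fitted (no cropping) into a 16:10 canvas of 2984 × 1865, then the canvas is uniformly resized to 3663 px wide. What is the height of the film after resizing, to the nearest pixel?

At 2984×1865 the film is width-limited, so height = 2984 / 1.850 ≈ 1612.97 px.
Resizing to 3663 px wide multiplies everything by 1.2275: 1612.97 → 1980.00 px.

1980 px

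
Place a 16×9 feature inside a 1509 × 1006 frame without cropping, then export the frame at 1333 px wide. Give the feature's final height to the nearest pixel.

750 px

Fitted into 1509×1006, the feature spans the width; its height is 1509 × 9/16 ≈ 848.81 px.
Resizing to 1333 px wide multiplies everything by 0.8834: 848.81 → 749.81 px.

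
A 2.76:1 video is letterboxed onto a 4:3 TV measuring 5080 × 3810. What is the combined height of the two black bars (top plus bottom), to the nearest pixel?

2.76:1 (2.760) > 4:3 (1.333), so the video fills the width.
That makes the image 1840.58 px tall (5080 / 2.760).
Leftover height: 3810 − 1840.58 = 1969.42 px.

1969 px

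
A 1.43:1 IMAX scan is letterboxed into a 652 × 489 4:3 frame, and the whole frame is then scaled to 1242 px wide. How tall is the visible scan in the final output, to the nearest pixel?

At 652×489 the scan is width-limited, so height = 652 / 1.430 ≈ 455.94 px.
Resizing to 1242 px wide multiplies everything by 1.9049: 455.94 → 868.53 px.

869 px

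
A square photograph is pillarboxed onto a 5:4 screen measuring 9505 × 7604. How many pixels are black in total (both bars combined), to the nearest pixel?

Since 1.000 < 1.250, the photograph is height-limited.
The photograph is 7604 × 1/1 ≈ 7604.0000 px wide.
Leftover width: 9505 − 7604.0000 = 1901.0000 px.
That's 1901.0000 × 7604 ≈ 14455204 black pixels.

14455204 pixels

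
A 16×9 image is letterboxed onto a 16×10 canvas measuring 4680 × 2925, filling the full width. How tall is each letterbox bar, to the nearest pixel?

Content height = 4680 × 9/16 ≈ 2632.50 px.
Leftover height: 2925 − 2632.50 = 292.50 px → 146.25 each side.

146 px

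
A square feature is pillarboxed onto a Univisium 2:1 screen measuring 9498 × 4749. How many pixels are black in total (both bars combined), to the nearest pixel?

22553001 pixels

square (1.000) < Univisium 2:1 (2.000), so the feature fills the height.
That makes the image 4749.0000 px wide (4749 × 1/1).
Black = 9498 − 4749.0000 = 4749.0000 px.
Across the 4749-px span: 4749.0000 × 4749 ≈ 22553001 px.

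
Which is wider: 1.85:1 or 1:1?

1.85:1

1.85 and 1; 1.85 > 1.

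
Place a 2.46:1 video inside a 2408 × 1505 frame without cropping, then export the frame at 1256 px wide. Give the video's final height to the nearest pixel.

At 2408×1505 the video is width-limited, so height = 2408 / 2.460 ≈ 978.86 px.
The frame scales by 1256/2408 = 0.5216; 978.86 × 0.5216 ≈ 510.57 px.

511 px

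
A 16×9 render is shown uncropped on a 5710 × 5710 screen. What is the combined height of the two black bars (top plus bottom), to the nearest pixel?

2498 px

Since 1.778 > 1.000, the render is width-limited.
That makes the image 3211.88 px tall (5710 × 9/16).
Black = 5710 − 3211.88 = 2498.12 px.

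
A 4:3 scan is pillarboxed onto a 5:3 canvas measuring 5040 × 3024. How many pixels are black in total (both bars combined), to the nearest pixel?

Since 1.333 < 1.667, the scan is height-limited.
The scan is 3024 × 4/3 ≈ 4032.0000 px wide.
Black = 5040 − 4032.0000 = 1008.0000 px.
Bar area = 1008.0000 × 3024 ≈ 3048192 px.

3048192 pixels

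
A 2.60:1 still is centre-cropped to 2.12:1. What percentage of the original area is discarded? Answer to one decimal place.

Going from 2.60:1 to 2.12:1 means cutting width while keeping height.
Fraction kept = (2.120)/(2.600) ≈ 81.54%, so 18.46% is lost.

18.5%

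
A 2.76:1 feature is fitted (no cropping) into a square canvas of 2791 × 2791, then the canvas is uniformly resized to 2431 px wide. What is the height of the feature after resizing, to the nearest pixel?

881 px

At 2791×2791 the feature is width-limited, so height = 2791 / 2.760 ≈ 1011.23 px.
Resizing to 2431 px wide multiplies everything by 0.8710: 1011.23 → 880.80 px.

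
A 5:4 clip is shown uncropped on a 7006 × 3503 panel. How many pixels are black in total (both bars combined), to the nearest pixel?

5:4 (1.250) < Univisium 2:1 (2.000), so the clip fills the height.
That makes the image 4378.7500 px wide (3503 × 5/4).
7006 − 4378.7500 = 2627.2500 px of bars.
Bar area = 2627.2500 × 3503 ≈ 9203257 px.

9203257 pixels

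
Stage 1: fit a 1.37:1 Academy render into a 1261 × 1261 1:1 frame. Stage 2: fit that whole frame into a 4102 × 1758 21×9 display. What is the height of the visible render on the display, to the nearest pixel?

First fit — 1.37:1 Academy into 1261×1261 spans the width: 1261.00 × 920.44.
The 1:1 canvas is height-limited in 4102×1758, giving 1758.00 × 1758.00; scale factor 1.3941.
The render scales with it: height 920.44 × 1.3941 ≈ 1283.21.

1283 px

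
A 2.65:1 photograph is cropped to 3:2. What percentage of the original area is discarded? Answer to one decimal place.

43.4%

The height stays; only width is cut (since 3:2 is narrower than 2.65:1).
Fraction kept = (1.500)/(2.650) ≈ 56.60%, so 43.40% is lost.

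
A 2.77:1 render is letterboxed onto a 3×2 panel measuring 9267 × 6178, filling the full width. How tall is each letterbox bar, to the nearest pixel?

1416 px

Content height = 9267 / 2.770 ≈ 3345.49 px.
Black = 6178 − 3345.49 = 2832.51 px, or 1416.26 per bar.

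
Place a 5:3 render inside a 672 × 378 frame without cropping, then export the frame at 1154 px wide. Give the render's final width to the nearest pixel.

At 672×378 the render is height-limited, so width = 378 × 5/3 ≈ 630.00 px.
Scaling 672 → 1154 is ×1.7173, so the width becomes 630.00 × 1.7173 ≈ 1081.88 px.

1082 px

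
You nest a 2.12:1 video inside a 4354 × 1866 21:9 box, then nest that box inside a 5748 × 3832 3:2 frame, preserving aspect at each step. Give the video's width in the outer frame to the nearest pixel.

Inside the 4354×1866 canvas the video is height-limited at 3955.92 × 1866.00.
21:9 in 5748×3832: fills the width, so the intermediate becomes 5748.00 × 2463.43 — a scale of ×1.3202.
So the video's width is 3955.92 × 1.3202 ≈ 5222.47.

5222 px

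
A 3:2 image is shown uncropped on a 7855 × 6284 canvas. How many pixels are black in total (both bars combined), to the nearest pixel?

Since 1.500 > 1.250, the image is width-limited.
That makes the image 5236.6667 px tall (7855 × 2/3).
6284 − 5236.6667 = 1047.3333 px of bars.
Bar area = 1047.3333 × 7855 ≈ 8226803 px.

8226803 pixels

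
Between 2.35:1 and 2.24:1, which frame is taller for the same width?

2.35 and 2.24; 2.35 > 2.24. The smaller width-to-height ratio is the taller frame.

2.24:1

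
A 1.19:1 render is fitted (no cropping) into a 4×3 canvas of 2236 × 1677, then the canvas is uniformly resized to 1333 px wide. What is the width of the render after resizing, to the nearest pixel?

In the 2236×1677 frame the render fills the height: width = 1677 × 1.190 ≈ 1995.63 px.
Scaling 2236 → 1333 is ×0.5962, so the width becomes 1995.63 × 0.5962 ≈ 1189.70 px.

1190 px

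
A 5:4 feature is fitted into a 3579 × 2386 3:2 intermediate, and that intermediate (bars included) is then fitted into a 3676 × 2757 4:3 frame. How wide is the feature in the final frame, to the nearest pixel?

3063 px

Inside the 3579×2386 canvas the feature is height-limited at 2982.50 × 2386.00.
3:2 in 3676×2757: fills the width, so the intermediate becomes 3676.00 × 2450.67 — a scale of ×1.0271.
The feature scales with it: width 2982.50 × 1.0271 ≈ 3063.33.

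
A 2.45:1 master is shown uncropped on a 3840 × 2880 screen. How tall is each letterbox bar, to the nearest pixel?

2.45:1 is wider than 4:3, so it spans the full width.
The master is 3840 / 2.450 ≈ 1567.35 px tall.
Black = 2880 − 1567.35 = 1312.65 px, or 656.33 per bar.

656 px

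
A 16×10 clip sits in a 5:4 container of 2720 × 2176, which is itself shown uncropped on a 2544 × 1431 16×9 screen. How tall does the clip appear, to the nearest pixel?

1118 px

First fit — 16×10 into 2720×2176 spans the width: 2720.00 × 1700.00.
Second fit — the 5:4 canvas into 2544×1431 spans the height: 1788.75 × 1431.00 (×0.6576 from 2720×2176).
The clip scales with it: height 1700.00 × 0.6576 ≈ 1117.97.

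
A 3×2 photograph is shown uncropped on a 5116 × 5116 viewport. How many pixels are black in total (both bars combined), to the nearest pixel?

Since 1.500 > 1.000, the photograph is width-limited.
The photograph is 5116 × 2/3 ≈ 3410.6667 px tall.
Leftover height: 5116 − 3410.6667 = 1705.3333 px.
Across the 5116-px span: 1705.3333 × 5116 ≈ 8724485 px.

8724485 pixels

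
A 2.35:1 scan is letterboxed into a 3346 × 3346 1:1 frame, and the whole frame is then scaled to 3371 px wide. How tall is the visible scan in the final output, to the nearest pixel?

1434 px

Fitted into 3346×3346, the scan spans the width; its height is 3346 / 2.350 ≈ 1423.83 px.
Resizing to 3371 px wide multiplies everything by 1.0075: 1423.83 → 1434.47 px.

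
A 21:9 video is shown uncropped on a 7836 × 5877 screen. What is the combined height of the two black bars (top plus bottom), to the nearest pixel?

Since 2.333 > 1.333, the video is width-limited.
That makes the image 3358.29 px tall (7836 × 9/21).
Black = 5877 − 3358.29 = 2518.71 px.

2519 px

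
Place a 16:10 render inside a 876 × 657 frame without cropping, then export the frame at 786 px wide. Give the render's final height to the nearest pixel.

In the 876×657 frame the render fills the width: height = 876 × 10/16 ≈ 547.50 px.
The frame scales by 786/876 = 0.8973; 547.50 × 0.8973 ≈ 491.25 px.

491 px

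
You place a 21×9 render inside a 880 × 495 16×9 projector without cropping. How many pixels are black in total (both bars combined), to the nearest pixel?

Since 2.333 > 1.778, the render is width-limited.
That makes the image 377.1429 px tall (880 × 9/21).
Black = 495 − 377.1429 = 117.8571 px.
Across the 880-px span: 117.8571 × 880 ≈ 103714 px.

103714 pixels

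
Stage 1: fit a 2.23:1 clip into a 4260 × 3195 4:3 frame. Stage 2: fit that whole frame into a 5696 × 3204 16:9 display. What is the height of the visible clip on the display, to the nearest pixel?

1916 px

2.23:1 in 4260×3195: fills the width, so the clip is 4260.00 × 1910.31.
The 4:3 canvas is height-limited in 5696×3204, giving 4272.00 × 3204.00; scale factor 1.0028.
The clip scales with it: height 1910.31 × 1.0028 ≈ 1915.70.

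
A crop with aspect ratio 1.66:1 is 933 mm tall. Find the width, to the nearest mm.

1549 mm

At 1.66:1, 933 × 1.660 ≈ 1548.78.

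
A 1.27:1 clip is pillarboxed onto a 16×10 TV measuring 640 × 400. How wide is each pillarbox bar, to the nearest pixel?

1.27:1 is narrower than 16×10, so it spans the full height.
That makes the image 508.00 px wide (400 × 1.270).
640 − 508.00 = 132.00 px of bars (66.00 each).

66 px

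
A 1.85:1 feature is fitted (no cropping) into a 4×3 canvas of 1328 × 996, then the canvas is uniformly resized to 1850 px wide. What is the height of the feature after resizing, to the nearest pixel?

1000 px

At 1328×996 the feature is width-limited, so height = 1328 / 1.850 ≈ 717.84 px.
The frame scales by 1850/1328 = 1.3931; 717.84 × 1.3931 ≈ 1000.00 px.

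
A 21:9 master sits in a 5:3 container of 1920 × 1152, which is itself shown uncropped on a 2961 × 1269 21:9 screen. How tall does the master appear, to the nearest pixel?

First fit — 21:9 into 1920×1152 spans the width: 1920.00 × 822.86.
Second fit — the 5:3 canvas into 2961×1269 spans the height: 2115.00 × 1269.00 (×1.1016 from 1920×1152).
Applying the same ×1.1016: 822.86 → 906.43.

906 px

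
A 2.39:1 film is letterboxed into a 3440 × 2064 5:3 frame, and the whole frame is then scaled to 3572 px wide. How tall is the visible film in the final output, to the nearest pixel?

In the 3440×2064 frame the film fills the width: height = 3440 / 2.390 ≈ 1439.33 px.
The frame scales by 3572/3440 = 1.0384; 1439.33 × 1.0384 ≈ 1494.56 px.

1495 px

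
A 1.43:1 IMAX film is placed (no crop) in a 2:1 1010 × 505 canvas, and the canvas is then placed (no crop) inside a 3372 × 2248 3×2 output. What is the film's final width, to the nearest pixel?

2411 px

First fit — 1.43:1 IMAX into 1010×505 spans the height: 722.15 × 505.00.
Second fit — the 2:1 canvas into 3372×2248 spans the width: 3372.00 × 1686.00 (×3.3386 from 1010×505).
Applying the same ×3.3386: 722.15 → 2410.98.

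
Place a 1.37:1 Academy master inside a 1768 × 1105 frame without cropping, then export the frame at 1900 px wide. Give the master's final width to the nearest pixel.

In the 1768×1105 frame the master fills the height: width = 1105 × 1.370 ≈ 1513.85 px.
Scaling 1768 → 1900 is ×1.0747, so the width becomes 1513.85 × 1.0747 ≈ 1626.88 px.

1627 px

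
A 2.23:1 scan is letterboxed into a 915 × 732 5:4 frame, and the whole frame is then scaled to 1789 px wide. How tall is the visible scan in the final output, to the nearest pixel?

In the 915×732 frame the scan fills the width: height = 915 / 2.230 ≈ 410.31 px.
Scaling 915 → 1789 is ×1.9552, so the height becomes 410.31 × 1.9552 ≈ 802.24 px.

802 px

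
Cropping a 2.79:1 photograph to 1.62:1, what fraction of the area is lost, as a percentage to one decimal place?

41.9%

Going from 2.79:1 to 1.62:1 means cutting width while keeping height.
Fraction kept = (1.620)/(2.790) ≈ 58.06%, so 41.94% is lost.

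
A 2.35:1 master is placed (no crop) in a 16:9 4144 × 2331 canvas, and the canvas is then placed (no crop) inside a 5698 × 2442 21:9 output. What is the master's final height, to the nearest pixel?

1847 px

2.35:1 in 4144×2331: fills the width, so the master is 4144.00 × 1763.40.
Second fit — the 16:9 canvas into 5698×2442 spans the height: 4341.33 × 2442.00 (×1.0476 from 4144×2331).
The master scales with it: height 1763.40 × 1.0476 ≈ 1847.38.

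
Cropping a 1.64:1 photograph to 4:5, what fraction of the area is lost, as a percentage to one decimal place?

51.2%

Going from 1.64:1 to 4:5 means cutting width while keeping height.
Fraction kept = (0.800)/(1.640) ≈ 48.78%, so 51.22% is lost.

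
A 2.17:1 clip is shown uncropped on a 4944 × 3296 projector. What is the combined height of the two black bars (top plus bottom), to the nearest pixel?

1018 px

2.17:1 (2.170) > 3×2 (1.500), so the clip fills the width.
The clip is 4944 / 2.170 ≈ 2278.34 px tall.
3296 − 2278.34 = 1017.66 px of bars.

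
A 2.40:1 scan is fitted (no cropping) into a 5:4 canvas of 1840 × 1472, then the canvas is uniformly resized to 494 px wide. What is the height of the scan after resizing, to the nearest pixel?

Fitted into 1840×1472, the scan spans the width; its height is 1840 / 2.400 ≈ 766.67 px.
Scaling 1840 → 494 is ×0.2685, so the height becomes 766.67 × 0.2685 ≈ 205.83 px.

206 px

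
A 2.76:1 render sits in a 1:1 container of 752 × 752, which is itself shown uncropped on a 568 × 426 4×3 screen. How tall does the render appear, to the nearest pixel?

Inside the 752×752 canvas the render is width-limited at 752.00 × 272.46.
The 1:1 canvas is height-limited in 568×426, giving 426.00 × 426.00; scale factor 0.5665.
So the render's height is 272.46 × 0.5665 ≈ 154.35.

154 px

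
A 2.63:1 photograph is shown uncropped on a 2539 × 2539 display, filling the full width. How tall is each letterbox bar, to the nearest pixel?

787 px

That makes the image 965.40 px tall (2539 / 2.630).
Black = 2539 − 965.40 = 1573.60 px, or 786.80 per bar.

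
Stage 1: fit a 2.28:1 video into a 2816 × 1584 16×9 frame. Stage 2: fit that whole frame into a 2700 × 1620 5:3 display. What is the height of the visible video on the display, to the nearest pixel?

1184 px

First fit — 2.28:1 into 2816×1584 spans the width: 2816.00 × 1235.09.
16×9 in 2700×1620: fills the width, so the intermediate becomes 2700.00 × 1518.75 — a scale of ×0.9588.
So the video's height is 1235.09 × 0.9588 ≈ 1184.21.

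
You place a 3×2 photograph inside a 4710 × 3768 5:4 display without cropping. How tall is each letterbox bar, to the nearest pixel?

3×2 (1.500) > 5:4 (1.250), so the photograph fills the width.
Content height = 4710 × 2/3 ≈ 3140.00 px.
Leftover height: 3768 − 3140.00 = 628.00 px → 314.00 each side.

314 px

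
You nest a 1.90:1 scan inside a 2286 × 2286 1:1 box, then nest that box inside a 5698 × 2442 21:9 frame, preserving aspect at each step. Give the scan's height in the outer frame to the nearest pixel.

1285 px

First fit — 1.90:1 into 2286×2286 spans the width: 2286.00 × 1203.16.
1:1 in 5698×2442: fills the height, so the intermediate becomes 2442.00 × 2442.00 — a scale of ×1.0682.
So the scan's height is 1203.16 × 1.0682 ≈ 1285.26.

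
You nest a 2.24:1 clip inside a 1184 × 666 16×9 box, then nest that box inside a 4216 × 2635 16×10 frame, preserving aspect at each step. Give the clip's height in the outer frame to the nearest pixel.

First fit — 2.24:1 into 1184×666 spans the width: 1184.00 × 528.57.
Second fit — the 16×9 canvas into 4216×2635 spans the width: 4216.00 × 2371.50 (×3.5608 from 1184×666).
The clip scales with it: height 528.57 × 3.5608 ≈ 1882.14.

1882 px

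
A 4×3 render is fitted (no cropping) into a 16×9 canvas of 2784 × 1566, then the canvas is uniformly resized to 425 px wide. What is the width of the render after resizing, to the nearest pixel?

Fitted into 2784×1566, the render spans the height; its width is 1566 × 4/3 ≈ 2088.00 px.
The frame scales by 425/2784 = 0.1527; 2088.00 × 0.1527 ≈ 318.75 px.

319 px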